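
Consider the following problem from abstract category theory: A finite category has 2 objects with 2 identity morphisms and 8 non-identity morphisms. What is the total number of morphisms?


Each object has an identity morphism, giving 2 identities.
Adding the 8 non-identity morphisms:
Total = 2 + 8 = 10

10


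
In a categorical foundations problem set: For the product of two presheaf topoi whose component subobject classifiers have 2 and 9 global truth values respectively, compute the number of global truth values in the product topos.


In a product of presheaf topoi E_1 x E_2, the subobject classifier
is Omega = Omega_1 x Omega_2 (componentwise), so
|Omega(top)| = |Omega_1(top_1)| * |Omega_2(top_2)|.
= 2 * 9 = 18.

18


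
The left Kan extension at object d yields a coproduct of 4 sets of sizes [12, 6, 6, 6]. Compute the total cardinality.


Pointwise, the left Kan extension (Lan_F H)(d) is the colimit, indexed
by the comma category (F downarrow d), of H composed with the
projection (F downarrow d) -> C. Here that colimit is given
as a coproduct (disjoint union) of sets, so its cardinality is the
sum of the sizes of the summands.
Coproduct of sets with sizes: 12 + 6 + 6 + 6
= 30

30


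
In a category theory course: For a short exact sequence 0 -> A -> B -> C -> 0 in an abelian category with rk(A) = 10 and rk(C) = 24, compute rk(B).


For a short exact sequence 0 -> A -> B -> C -> 0,
rank is additive: rank(B) = rank(A) + rank(C).
rank(B) = 10 + 24 = 34

34


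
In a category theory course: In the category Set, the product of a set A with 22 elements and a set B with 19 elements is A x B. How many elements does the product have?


In Set, the product A x B is the Cartesian product.
By the universal property, |A x B| = |A| * |B|.
|A x B| = 22 * 19 = 418

418


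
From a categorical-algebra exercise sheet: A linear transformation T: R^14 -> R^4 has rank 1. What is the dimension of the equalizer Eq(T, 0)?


The equalizer of f and the zero map is ker(f).
By the rank-nullity theorem: dim(ker(f)) = dim(domain) - rank(f).
dim(ker(f)) = 14 - 1 = 13

13


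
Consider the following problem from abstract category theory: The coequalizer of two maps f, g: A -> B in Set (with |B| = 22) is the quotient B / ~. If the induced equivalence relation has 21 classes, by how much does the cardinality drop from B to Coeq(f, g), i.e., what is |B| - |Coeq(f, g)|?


The coequalizer Coeq(f, g) = B / ~ has one element per equivalence class.
|B| = 22, |Coeq(f, g)| = 21.
|B| - |Coeq(f, g)| = 22 - 21 = 1.

1


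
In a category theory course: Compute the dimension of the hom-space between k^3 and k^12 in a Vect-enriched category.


In Vect-enriched categories, Hom(k^n, k^m) is the space of m x n matrices.
dim(Hom(k^3, k^12)) = 12 * 3 = 36

36


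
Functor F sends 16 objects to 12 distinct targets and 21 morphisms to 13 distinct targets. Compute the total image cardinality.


The image of F consists of distinct objects and distinct morphisms.
|Im(F)| on objects = 12
|Im(F)| on morphisms = 13
Total image cardinality = 12 + 13 = 25

25


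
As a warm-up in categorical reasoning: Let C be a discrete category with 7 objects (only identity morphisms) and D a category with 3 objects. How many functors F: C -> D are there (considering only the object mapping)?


A functor from a discrete category C to D is determined by
where each object maps. Each of the 7 objects of C can map
to any of the 3 objects of D independently.
Number of functors = 3^7 = 2187

2187


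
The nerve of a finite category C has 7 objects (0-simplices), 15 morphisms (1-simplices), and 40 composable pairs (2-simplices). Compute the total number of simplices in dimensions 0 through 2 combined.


The 2-skeleton of the nerve N(C) consists of simplices in dimensions 0, 1, 2:
  |N(C)_0| = 7 (objects)
  |N(C)_1| = 15 (morphisms)
  |N(C)_2| = 40 (composable pairs)
Total = 7 + 15 + 40 = 62

62


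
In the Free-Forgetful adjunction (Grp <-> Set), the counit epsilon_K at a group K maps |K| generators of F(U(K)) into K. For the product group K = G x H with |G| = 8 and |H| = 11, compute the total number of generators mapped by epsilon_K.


The counit epsilon_K: F(U(K)) -> K of the Free-Forgetful adjunction
maps |K| generators of F(U(K)) into K. For K = G x H (the product group),
|G x H| = |G| * |H|.
Total generators mapped = 8 * 11 = 88.

88


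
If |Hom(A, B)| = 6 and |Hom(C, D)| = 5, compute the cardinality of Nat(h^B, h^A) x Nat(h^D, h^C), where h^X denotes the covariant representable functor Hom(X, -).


By the Yoneda lemma, Nat(h^B, h^A) is isomorphic to Hom(A, B),
so |Nat(h^B, h^A)| = |Hom(A, B)| and |Nat(h^D, h^C)| = |Hom(C, D)|.
|Hom(A, B)| = 6, |Hom(C, D)| = 5.
|Nat(h^B, h^A) x Nat(h^D, h^C)| = 6 * 5 = 30

30


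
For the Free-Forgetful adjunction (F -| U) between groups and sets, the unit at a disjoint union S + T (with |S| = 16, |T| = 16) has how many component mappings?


The unit eta_X: X -> U(F(X)) of the Free-Forgetful adjunction
maps each element of X to a generator of F(X). For X = S + T (disjoint
union in Set), |S + T| = |S| + |T|.
Total mappings = 16 + 16 = 32.

32


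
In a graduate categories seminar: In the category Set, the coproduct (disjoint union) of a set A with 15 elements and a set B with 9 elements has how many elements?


In Set, the coproduct A + B is the disjoint union.
|A + B| = |A| + |B| = 15 + 9 = 24

24


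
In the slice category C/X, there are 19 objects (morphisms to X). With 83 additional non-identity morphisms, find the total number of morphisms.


In the slice category C/X, objects are morphisms to X.
Identity morphisms: 19 (one per object of C/X).
Non-identity morphisms: 83.
Total = 19 + 83 = 102

102


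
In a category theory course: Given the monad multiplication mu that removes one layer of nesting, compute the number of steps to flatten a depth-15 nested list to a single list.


Each application of mu: T^2 -> T removes one layer of nesting.
Starting at depth 15 (i.e., T^15(X)), we need to reach T(X).
Number of mu applications = 15 - 1 = 14

14


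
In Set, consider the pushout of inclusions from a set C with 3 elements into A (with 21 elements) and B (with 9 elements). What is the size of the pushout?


The pushout A +_C B identifies the images of C in A and B.
|A +_C B| = |A| + |B| - |C| (for injections).
= 21 + 9 - 3 = 27

27


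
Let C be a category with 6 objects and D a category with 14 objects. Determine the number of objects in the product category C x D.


The product category C x D has objects that are pairs (c, d).
Number of pairs = |Ob(C)| * |Ob(D)| = 6 * 14 = 84

84


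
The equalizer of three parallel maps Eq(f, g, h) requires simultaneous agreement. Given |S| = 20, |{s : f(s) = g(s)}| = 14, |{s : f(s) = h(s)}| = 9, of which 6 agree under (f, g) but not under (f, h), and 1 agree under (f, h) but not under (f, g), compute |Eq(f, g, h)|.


Eq(f, g, h) is the triple-agreement set: points in S where all three
maps take the same value. Using inclusion-exclusion on the pairwise data:
Pair (f, g) agrees on 14 points; pair (f, h) on 9 points.
Points agreeing under (f, g) but not (f, h) = 6; under (f, h) but not (f, g) = 1.
Triple-agreement = agreement-in-(f, g) minus points that agree under (f, g) but not (f, h):
|Eq(f, g, h)| = 14 - 6 = 8
(cross-check via (f, h): 9 - 1 = 8.)

8


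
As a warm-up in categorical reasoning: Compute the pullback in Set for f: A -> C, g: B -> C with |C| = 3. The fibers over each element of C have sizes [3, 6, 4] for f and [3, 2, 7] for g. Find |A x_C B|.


The pullback A x_C B consists of pairs (a, b) with f(a) = g(b).
For each element c in C, the fiber product has |f^-1(c)| * |g^-1(c)| elements.
Summing over C: 3 * 3 + 6 * 2 + 4 * 7
= 9 + 12 + 28 = 49

49


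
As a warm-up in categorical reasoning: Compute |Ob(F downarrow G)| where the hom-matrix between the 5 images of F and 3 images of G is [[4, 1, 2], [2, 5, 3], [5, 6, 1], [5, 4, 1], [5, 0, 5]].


Objects of (F downarrow G) are triples (a, b, h: F(a)->G(b)).
The count equals the sum of all entries in the hom-matrix.
sum(row 0) = 7
sum(row 1) = 10
sum(row 2) = 12
sum(row 3) = 10
sum(row 4) = 10
Grand total = 49

49


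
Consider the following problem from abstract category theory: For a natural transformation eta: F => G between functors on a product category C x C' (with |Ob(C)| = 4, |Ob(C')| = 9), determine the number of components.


A natural transformation eta: F => G assigns one component morphism per
object of the domain category.
The domain is the product category C x C', so
|Ob(C x C')| = |Ob(C)| * |Ob(C')| = 4 * 9 = 36.
Therefore eta has 36 component morphisms.

36


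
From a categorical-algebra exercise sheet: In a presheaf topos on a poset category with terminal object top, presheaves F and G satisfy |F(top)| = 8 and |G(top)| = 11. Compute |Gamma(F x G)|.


Global sections of a presheaf on a poset with terminal top satisfy
Gamma(H) ~ H(top). Presheaves admit pointwise products, so
(F x G)(top) = F(top) x G(top) (Cartesian product).
|Gamma(F x G)| = |F(top)| * |G(top)| = 8 * 11 = 88.

88


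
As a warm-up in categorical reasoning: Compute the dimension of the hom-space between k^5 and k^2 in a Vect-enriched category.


In Vect-enriched categories, Hom(k^n, k^m) is the space of m x n matrices.
dim(Hom(k^5, k^2)) = 2 * 5 = 10

10


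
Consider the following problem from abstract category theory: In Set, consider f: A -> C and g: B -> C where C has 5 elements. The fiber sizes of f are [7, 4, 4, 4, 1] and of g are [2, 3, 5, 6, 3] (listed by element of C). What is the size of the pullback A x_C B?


The pullback A x_C B consists of pairs (a, b) with f(a) = g(b).
For each element c in C, the fiber product has |f^-1(c)| * |g^-1(c)| elements.
Summing over C: 7 * 2 + 4 * 3 + 4 * 5 + 4 * 6 + 1 * 3
= 14 + 12 + 20 + 24 + 3 = 73

73


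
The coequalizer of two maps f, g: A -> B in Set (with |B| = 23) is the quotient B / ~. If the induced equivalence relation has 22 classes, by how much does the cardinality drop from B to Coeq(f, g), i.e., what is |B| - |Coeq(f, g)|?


The coequalizer Coeq(f, g) = B / ~ has one element per equivalence class.
|B| = 23, |Coeq(f, g)| = 22.
|B| - |Coeq(f, g)| = 23 - 22 = 1.

1


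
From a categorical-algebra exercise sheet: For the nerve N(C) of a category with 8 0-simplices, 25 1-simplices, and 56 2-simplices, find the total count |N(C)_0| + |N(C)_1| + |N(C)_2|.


The 2-skeleton of the nerve N(C) consists of simplices in dimensions 0, 1, 2:
  |N(C)_0| = 8 (objects)
  |N(C)_1| = 25 (morphisms)
  |N(C)_2| = 56 (composable pairs)
Total = 8 + 25 + 56 = 89

89


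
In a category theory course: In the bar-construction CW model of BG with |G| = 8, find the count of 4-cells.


In the bar-construction CW model of BG, the n-cells are indexed by
n-tuples [g_1|...|g_n] of non-identity elements of G (degenerate
simplices with some g_i = e do not contribute cells), so there are
(|G| - 1)^n n-cells.
For dim = 4 with |G| = 8:
cells = (8 - 1)^4 = 7^4 = 2401

2401


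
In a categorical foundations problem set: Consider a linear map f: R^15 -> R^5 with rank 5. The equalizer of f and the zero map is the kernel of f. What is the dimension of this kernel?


The equalizer of f and the zero map is ker(f).
By the rank-nullity theorem: dim(ker(f)) = dim(domain) - rank(f).
dim(ker(f)) = 15 - 5 = 10

10


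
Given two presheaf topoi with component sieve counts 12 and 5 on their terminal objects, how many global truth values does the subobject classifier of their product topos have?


In a product of presheaf topoi E_1 x E_2, the subobject classifier
is Omega = Omega_1 x Omega_2 (componentwise), so
|Omega(top)| = |Omega_1(top_1)| * |Omega_2(top_2)|.
= 12 * 5 = 60.

60


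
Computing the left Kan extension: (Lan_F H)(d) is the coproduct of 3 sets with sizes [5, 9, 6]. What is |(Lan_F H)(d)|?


Pointwise, the left Kan extension (Lan_F H)(d) is the colimit, indexed
by the comma category (F downarrow d), of H composed with the
projection (F downarrow d) -> C. Here that colimit is given
as a coproduct (disjoint union) of sets, so its cardinality is the
sum of the sizes of the summands.
Coproduct of sets with sizes: 5 + 9 + 6
= 20

20


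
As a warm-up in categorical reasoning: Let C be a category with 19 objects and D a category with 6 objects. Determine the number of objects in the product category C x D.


The product category C x D has objects that are pairs (c, d).
Number of pairs = |Ob(C)| * |Ob(D)| = 19 * 6 = 114

114


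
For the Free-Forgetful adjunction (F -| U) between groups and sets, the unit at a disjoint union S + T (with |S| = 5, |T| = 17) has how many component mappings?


The unit eta_X: X -> U(F(X)) of the Free-Forgetful adjunction
maps each element of X to a generator of F(X). For X = S + T (disjoint
union in Set), |S + T| = |S| + |T|.
Total mappings = 5 + 17 = 22.

22


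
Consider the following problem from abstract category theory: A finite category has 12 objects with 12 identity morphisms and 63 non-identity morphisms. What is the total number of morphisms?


Each object has an identity morphism, giving 12 identities.
Adding the 63 non-identity morphisms:
Total = 12 + 63 = 75

75


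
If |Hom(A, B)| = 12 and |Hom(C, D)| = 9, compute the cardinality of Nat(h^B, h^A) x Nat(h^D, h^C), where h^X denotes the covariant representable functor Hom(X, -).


By the Yoneda lemma, Nat(h^B, h^A) is isomorphic to Hom(A, B),
so |Nat(h^B, h^A)| = |Hom(A, B)| and |Nat(h^D, h^C)| = |Hom(C, D)|.
|Hom(A, B)| = 12, |Hom(C, D)| = 9.
|Nat(h^B, h^A) x Nat(h^D, h^C)| = 12 * 9 = 108

108


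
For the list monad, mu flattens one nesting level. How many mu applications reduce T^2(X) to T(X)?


Each application of mu: T^2 -> T removes one layer of nesting.
Starting at depth 2 (i.e., T^2(X)), we need to reach T(X).
Number of mu applications = 2 - 1 = 1

1


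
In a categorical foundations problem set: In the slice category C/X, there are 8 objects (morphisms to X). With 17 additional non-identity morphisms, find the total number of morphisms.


In the slice category C/X, objects are morphisms to X.
Identity morphisms: 8 (one per object of C/X).
Non-identity morphisms: 17.
Total = 8 + 17 = 25

25


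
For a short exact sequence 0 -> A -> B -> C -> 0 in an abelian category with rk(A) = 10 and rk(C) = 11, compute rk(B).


For a short exact sequence 0 -> A -> B -> C -> 0,
rank is additive: rank(B) = rank(A) + rank(C).
rank(B) = 10 + 11 = 21

21


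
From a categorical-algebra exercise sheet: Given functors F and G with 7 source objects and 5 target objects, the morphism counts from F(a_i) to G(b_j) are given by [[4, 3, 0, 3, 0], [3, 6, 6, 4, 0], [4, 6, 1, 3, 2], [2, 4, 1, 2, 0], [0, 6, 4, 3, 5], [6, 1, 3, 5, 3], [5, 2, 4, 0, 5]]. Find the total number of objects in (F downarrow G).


Objects of (F downarrow G) are triples (a, b, h: F(a)->G(b)).
The count equals the sum of all entries in the hom-matrix.
sum(row 0) = 10
sum(row 1) = 19
sum(row 2) = 16
sum(row 3) = 9
sum(row 4) = 18
sum(row 5) = 18
sum(row 6) = 16
Grand total = 106

106


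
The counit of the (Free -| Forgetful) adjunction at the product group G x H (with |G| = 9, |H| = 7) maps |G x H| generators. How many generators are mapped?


The counit epsilon_K: F(U(K)) -> K of the Free-Forgetful adjunction
maps |K| generators of F(U(K)) into K. For K = G x H (the product group),
|G x H| = |G| * |H|.
Total generators mapped = 9 * 7 = 63.

63


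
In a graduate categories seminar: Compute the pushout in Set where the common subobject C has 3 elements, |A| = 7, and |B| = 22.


The pushout A +_C B identifies the images of C in A and B.
|A +_C B| = |A| + |B| - |C| (for injections).
= 7 + 22 - 3 = 26

26


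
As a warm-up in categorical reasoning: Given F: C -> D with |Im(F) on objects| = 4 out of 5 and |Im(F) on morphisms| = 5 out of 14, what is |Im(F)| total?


The image of F consists of distinct objects and distinct morphisms.
|Im(F)| on objects = 4
|Im(F)| on morphisms = 5
Total image cardinality = 4 + 5 = 9

9


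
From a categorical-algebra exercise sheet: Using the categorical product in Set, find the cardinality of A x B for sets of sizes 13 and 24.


In Set, the product A x B is the Cartesian product.
By the universal property, |A x B| = |A| * |B|.
|A x B| = 13 * 24 = 312

312


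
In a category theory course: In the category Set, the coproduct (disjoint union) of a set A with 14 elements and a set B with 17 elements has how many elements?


In Set, the coproduct A + B is the disjoint union.
|A + B| = |A| + |B| = 14 + 17 = 31

31


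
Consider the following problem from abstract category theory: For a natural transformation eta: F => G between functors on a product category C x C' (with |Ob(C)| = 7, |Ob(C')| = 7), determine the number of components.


A natural transformation eta: F => G assigns one component morphism per
object of the domain category.
The domain is the product category C x C', so
|Ob(C x C')| = |Ob(C)| * |Ob(C')| = 7 * 7 = 49.
Therefore eta has 49 component morphisms.

49


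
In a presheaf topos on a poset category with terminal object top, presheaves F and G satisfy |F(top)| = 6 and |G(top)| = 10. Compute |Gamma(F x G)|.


Global sections of a presheaf on a poset with terminal top satisfy
Gamma(H) ~ H(top). Presheaves admit pointwise products, so
(F x G)(top) = F(top) x G(top) (Cartesian product).
|Gamma(F x G)| = |F(top)| * |G(top)| = 6 * 10 = 60.

60


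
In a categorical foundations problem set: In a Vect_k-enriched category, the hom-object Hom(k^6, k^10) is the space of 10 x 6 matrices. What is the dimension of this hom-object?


In Vect-enriched categories, Hom(k^n, k^m) is the space of m x n matrices.
dim(Hom(k^6, k^10)) = 10 * 6 = 60

60


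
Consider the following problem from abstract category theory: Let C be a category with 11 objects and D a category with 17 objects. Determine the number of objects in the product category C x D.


The product category C x D has objects that are pairs (c, d).
Number of pairs = |Ob(C)| * |Ob(D)| = 11 * 17 = 187

187


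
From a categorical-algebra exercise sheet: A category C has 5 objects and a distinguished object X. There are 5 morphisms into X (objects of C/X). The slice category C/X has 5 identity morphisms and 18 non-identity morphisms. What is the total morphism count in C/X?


In the slice category C/X, objects are morphisms to X.
Identity morphisms: 5 (one per object of C/X).
Non-identity morphisms: 18.
Total = 5 + 18 = 23

23


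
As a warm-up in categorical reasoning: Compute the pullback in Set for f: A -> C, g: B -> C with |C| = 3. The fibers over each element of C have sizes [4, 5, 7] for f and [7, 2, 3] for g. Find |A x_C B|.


The pullback A x_C B consists of pairs (a, b) with f(a) = g(b).
For each element c in C, the fiber product has |f^-1(c)| * |g^-1(c)| elements.
Summing over C: 4 * 7 + 5 * 2 + 7 * 3
= 28 + 10 + 21 = 59

59


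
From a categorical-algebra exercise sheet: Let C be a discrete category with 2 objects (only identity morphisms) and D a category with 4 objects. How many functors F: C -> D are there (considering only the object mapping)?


A functor from a discrete category C to D is determined by
where each object maps. Each of the 2 objects of C can map
to any of the 4 objects of D independently.
Number of functors = 4^2 = 16

16


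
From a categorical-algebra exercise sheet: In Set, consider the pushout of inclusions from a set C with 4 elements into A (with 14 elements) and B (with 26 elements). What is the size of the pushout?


The pushout A +_C B identifies the images of C in A and B.
|A +_C B| = |A| + |B| - |C| (for injections).
= 14 + 26 - 4 = 36

36


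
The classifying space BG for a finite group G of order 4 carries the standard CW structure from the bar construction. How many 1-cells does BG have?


In the bar-construction CW model of BG, the n-cells are indexed by
n-tuples [g_1|...|g_n] of non-identity elements of G (degenerate
simplices with some g_i = e do not contribute cells), so there are
(|G| - 1)^n n-cells.
For dim = 1 with |G| = 4:
cells = (4 - 1)^1 = 3^1 = 3

3


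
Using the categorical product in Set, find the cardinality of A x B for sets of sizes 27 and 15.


In Set, the product A x B is the Cartesian product.
By the universal property, |A x B| = |A| * |B|.
|A x B| = 27 * 15 = 405

405


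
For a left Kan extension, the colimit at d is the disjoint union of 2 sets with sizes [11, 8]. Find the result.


Pointwise, the left Kan extension (Lan_F H)(d) is the colimit, indexed
by the comma category (F downarrow d), of H composed with the
projection (F downarrow d) -> C. Here that colimit is given
as a coproduct (disjoint union) of sets, so its cardinality is the
sum of the sizes of the summands.
Coproduct of sets with sizes: 11 + 8
= 19

19


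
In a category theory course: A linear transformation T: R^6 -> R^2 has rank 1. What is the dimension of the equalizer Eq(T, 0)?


The equalizer of f and the zero map is ker(f).
By the rank-nullity theorem: dim(ker(f)) = dim(domain) - rank(f).
dim(ker(f)) = 6 - 1 = 5

5


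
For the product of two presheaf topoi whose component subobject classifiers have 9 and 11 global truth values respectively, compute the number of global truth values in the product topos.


In a product of presheaf topoi E_1 x E_2, the subobject classifier
is Omega = Omega_1 x Omega_2 (componentwise), so
|Omega(top)| = |Omega_1(top_1)| * |Omega_2(top_2)|.
= 9 * 11 = 99.

99


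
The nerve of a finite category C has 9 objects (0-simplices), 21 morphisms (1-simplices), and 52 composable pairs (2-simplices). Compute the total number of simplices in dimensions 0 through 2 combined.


The 2-skeleton of the nerve N(C) consists of simplices in dimensions 0, 1, 2:
  |N(C)_0| = 9 (objects)
  |N(C)_1| = 21 (morphisms)
  |N(C)_2| = 52 (composable pairs)
Total = 9 + 21 + 52 = 82

82


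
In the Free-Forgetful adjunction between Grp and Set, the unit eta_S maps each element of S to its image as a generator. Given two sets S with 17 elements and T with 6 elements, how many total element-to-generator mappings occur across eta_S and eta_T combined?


The unit eta_X: X -> U(F(X)) of the Free-Forgetful adjunction
maps each element of X to a generator of F(X). For X = S + T (disjoint
union in Set), |S + T| = |S| + |T|.
Total mappings = 17 + 6 = 23.

23


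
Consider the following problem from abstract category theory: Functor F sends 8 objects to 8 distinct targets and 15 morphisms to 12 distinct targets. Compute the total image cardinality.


The image of F consists of distinct objects and distinct morphisms.
|Im(F)| on objects = 8
|Im(F)| on morphisms = 12
Total image cardinality = 8 + 12 = 20

20


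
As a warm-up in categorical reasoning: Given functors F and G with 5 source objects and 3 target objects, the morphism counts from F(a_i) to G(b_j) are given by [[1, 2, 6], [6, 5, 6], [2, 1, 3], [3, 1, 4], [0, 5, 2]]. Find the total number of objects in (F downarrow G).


Objects of (F downarrow G) are triples (a, b, h: F(a)->G(b)).
The count equals the sum of all entries in the hom-matrix.
sum(row 0) = 9
sum(row 1) = 17
sum(row 2) = 6
sum(row 3) = 8
sum(row 4) = 7
Grand total = 47

47


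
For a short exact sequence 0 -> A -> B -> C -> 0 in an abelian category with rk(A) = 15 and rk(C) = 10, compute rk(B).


For a short exact sequence 0 -> A -> B -> C -> 0,
rank is additive: rank(B) = rank(A) + rank(C).
rank(B) = 15 + 10 = 25

25


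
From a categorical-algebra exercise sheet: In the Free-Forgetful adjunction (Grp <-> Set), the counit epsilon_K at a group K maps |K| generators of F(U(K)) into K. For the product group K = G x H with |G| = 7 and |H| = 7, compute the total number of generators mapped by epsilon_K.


The counit epsilon_K: F(U(K)) -> K of the Free-Forgetful adjunction
maps |K| generators of F(U(K)) into K. For K = G x H (the product group),
|G x H| = |G| * |H|.
Total generators mapped = 7 * 7 = 49.

49


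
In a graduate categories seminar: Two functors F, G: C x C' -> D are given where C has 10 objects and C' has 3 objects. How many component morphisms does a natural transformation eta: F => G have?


A natural transformation eta: F => G assigns one component morphism per
object of the domain category.
The domain is the product category C x C', so
|Ob(C x C')| = |Ob(C)| * |Ob(C')| = 10 * 3 = 30.
Therefore eta has 30 component morphisms.

30


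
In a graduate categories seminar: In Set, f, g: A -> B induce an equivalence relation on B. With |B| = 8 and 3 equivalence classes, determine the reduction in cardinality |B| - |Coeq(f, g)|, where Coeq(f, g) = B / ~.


The coequalizer Coeq(f, g) = B / ~ has one element per equivalence class.
|B| = 8, |Coeq(f, g)| = 3.
|B| - |Coeq(f, g)| = 8 - 3 = 5.

5


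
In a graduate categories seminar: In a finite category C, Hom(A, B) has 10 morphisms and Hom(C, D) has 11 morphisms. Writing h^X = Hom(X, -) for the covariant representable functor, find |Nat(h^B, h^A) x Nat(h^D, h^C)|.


By the Yoneda lemma, Nat(h^B, h^A) is isomorphic to Hom(A, B),
so |Nat(h^B, h^A)| = |Hom(A, B)| and |Nat(h^D, h^C)| = |Hom(C, D)|.
|Hom(A, B)| = 10, |Hom(C, D)| = 11.
|Nat(h^B, h^A) x Nat(h^D, h^C)| = 10 * 11 = 110

110


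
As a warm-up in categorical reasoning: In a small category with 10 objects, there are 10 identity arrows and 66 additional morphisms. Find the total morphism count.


Each object has an identity morphism, giving 10 identities.
Adding the 66 non-identity morphisms:
Total = 10 + 66 = 76

76


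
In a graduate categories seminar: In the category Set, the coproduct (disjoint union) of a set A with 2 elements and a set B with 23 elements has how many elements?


In Set, the coproduct A + B is the disjoint union.
|A + B| = |A| + |B| = 2 + 23 = 25

25


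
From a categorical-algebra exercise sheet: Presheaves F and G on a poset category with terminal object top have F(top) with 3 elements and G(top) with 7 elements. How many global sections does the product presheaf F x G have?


Global sections of a presheaf on a poset with terminal top satisfy
Gamma(H) ~ H(top). Presheaves admit pointwise products, so
(F x G)(top) = F(top) x G(top) (Cartesian product).
|Gamma(F x G)| = |F(top)| * |G(top)| = 3 * 7 = 21.

21


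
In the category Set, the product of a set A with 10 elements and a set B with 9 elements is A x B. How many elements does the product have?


In Set, the product A x B is the Cartesian product.
By the universal property, |A x B| = |A| * |B|.
|A x B| = 10 * 9 = 90

90


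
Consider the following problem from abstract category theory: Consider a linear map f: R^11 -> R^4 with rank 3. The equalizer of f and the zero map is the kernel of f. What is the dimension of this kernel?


The equalizer of f and the zero map is ker(f).
By the rank-nullity theorem: dim(ker(f)) = dim(domain) - rank(f).
dim(ker(f)) = 11 - 3 = 8

8


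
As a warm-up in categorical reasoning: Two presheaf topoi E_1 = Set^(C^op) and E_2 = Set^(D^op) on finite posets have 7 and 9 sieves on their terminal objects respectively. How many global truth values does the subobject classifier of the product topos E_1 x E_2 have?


In a product of presheaf topoi E_1 x E_2, the subobject classifier
is Omega = Omega_1 x Omega_2 (componentwise), so
|Omega(top)| = |Omega_1(top_1)| * |Omega_2(top_2)|.
= 7 * 9 = 63.

63


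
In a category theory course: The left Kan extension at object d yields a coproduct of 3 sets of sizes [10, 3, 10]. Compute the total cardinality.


Pointwise, the left Kan extension (Lan_F H)(d) is the colimit, indexed
by the comma category (F downarrow d), of H composed with the
projection (F downarrow d) -> C. Here that colimit is given
as a coproduct (disjoint union) of sets, so its cardinality is the
sum of the sizes of the summands.
Coproduct of sets with sizes: 10 + 3 + 10
= 23

23


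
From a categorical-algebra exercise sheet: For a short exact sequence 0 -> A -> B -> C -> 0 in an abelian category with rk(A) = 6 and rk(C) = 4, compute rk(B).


For a short exact sequence 0 -> A -> B -> C -> 0,
rank is additive: rank(B) = rank(A) + rank(C).
rank(B) = 6 + 4 = 10

10


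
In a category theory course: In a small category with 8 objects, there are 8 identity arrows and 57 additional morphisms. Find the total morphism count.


Each object has an identity morphism, giving 8 identities.
Adding the 57 non-identity morphisms:
Total = 8 + 57 = 65

65


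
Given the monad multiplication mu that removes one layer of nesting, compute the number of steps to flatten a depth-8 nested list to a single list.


Each application of mu: T^2 -> T removes one layer of nesting.
Starting at depth 8 (i.e., T^8(X)), we need to reach T(X).
Number of mu applications = 8 - 1 = 7

7


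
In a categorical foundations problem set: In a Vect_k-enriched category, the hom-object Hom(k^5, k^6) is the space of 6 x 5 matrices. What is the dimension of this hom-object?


In Vect-enriched categories, Hom(k^n, k^m) is the space of m x n matrices.
dim(Hom(k^5, k^6)) = 6 * 5 = 30

30


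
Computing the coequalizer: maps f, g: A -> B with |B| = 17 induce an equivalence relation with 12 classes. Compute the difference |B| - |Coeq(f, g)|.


The coequalizer Coeq(f, g) = B / ~ has one element per equivalence class.
|B| = 17, |Coeq(f, g)| = 12.
|B| - |Coeq(f, g)| = 17 - 12 = 5.

5


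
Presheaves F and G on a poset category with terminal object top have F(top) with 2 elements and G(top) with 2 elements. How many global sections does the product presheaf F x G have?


Global sections of a presheaf on a poset with terminal top satisfy
Gamma(H) ~ H(top). Presheaves admit pointwise products, so
(F x G)(top) = F(top) x G(top) (Cartesian product).
|Gamma(F x G)| = |F(top)| * |G(top)| = 2 * 2 = 4.

4


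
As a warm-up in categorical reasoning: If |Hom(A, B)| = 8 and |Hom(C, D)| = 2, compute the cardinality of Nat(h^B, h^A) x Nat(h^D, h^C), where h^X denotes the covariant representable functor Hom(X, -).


By the Yoneda lemma, Nat(h^B, h^A) is isomorphic to Hom(A, B),
so |Nat(h^B, h^A)| = |Hom(A, B)| and |Nat(h^D, h^C)| = |Hom(C, D)|.
|Hom(A, B)| = 8, |Hom(C, D)| = 2.
|Nat(h^B, h^A) x Nat(h^D, h^C)| = 8 * 2 = 16

16


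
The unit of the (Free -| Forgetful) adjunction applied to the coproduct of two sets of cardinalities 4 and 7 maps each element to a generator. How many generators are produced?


The unit eta_X: X -> U(F(X)) of the Free-Forgetful adjunction
maps each element of X to a generator of F(X). For X = S + T (disjoint
union in Set), |S + T| = |S| + |T|.
Total mappings = 4 + 7 = 11.

11


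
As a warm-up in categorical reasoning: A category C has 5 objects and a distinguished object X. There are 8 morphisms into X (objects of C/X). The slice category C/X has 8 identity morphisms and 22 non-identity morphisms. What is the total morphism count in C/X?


In the slice category C/X, objects are morphisms to X.
Identity morphisms: 8 (one per object of C/X).
Non-identity morphisms: 22.
Total = 8 + 22 = 30

30


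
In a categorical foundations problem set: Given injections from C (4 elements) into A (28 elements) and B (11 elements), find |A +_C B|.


The pushout A +_C B identifies the images of C in A and B.
|A +_C B| = |A| + |B| - |C| (for injections).
= 28 + 11 - 4 = 35

35


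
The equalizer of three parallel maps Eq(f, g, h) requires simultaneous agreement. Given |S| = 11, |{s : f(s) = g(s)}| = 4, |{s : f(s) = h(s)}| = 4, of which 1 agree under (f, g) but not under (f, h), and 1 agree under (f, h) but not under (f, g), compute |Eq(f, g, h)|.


Eq(f, g, h) is the triple-agreement set: points in S where all three
maps take the same value. Using inclusion-exclusion on the pairwise data:
Pair (f, g) agrees on 4 points; pair (f, h) on 4 points.
Points agreeing under (f, g) but not (f, h) = 1; under (f, h) but not (f, g) = 1.
Triple-agreement = agreement-in-(f, g) minus points that agree under (f, g) but not (f, h):
|Eq(f, g, h)| = 4 - 1 = 3
(cross-check via (f, h): 4 - 1 = 3.)

3


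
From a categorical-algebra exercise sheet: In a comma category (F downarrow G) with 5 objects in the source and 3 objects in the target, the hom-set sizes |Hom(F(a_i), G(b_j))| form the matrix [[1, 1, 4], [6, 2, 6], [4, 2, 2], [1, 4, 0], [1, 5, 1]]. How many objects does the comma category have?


Objects of (F downarrow G) are triples (a, b, h: F(a)->G(b)).
The count equals the sum of all entries in the hom-matrix.
sum(row 0) = 6
sum(row 1) = 14
sum(row 2) = 8
sum(row 3) = 5
sum(row 4) = 7
Grand total = 40

40


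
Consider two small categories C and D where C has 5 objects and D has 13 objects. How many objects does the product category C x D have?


The product category C x D has objects that are pairs (c, d).
Number of pairs = |Ob(C)| * |Ob(D)| = 5 * 13 = 65

65


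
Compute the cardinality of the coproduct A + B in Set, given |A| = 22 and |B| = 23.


In Set, the coproduct A + B is the disjoint union.
|A + B| = |A| + |B| = 22 + 23 = 45

45


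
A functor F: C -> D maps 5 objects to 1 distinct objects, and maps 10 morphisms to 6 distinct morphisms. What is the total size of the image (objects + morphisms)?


The image of F consists of distinct objects and distinct morphisms.
|Im(F)| on objects = 1
|Im(F)| on morphisms = 6
Total image cardinality = 1 + 6 = 7

7


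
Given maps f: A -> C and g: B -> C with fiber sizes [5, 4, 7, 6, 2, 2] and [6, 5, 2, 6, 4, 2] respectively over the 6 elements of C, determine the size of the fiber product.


The pullback A x_C B consists of pairs (a, b) with f(a) = g(b).
For each element c in C, the fiber product has |f^-1(c)| * |g^-1(c)| elements.
Summing over C: 5 * 6 + 4 * 5 + 7 * 2 + 6 * 6 + 2 * 4 + 2 * 2
= 30 + 20 + 14 + 36 + 8 + 4 = 112

112


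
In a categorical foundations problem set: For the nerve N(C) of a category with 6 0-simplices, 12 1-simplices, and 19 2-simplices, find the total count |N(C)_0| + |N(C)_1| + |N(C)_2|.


The 2-skeleton of the nerve N(C) consists of simplices in dimensions 0, 1, 2:
  |N(C)_0| = 6 (objects)
  |N(C)_1| = 12 (morphisms)
  |N(C)_2| = 19 (composable pairs)
Total = 6 + 12 + 19 = 37

37


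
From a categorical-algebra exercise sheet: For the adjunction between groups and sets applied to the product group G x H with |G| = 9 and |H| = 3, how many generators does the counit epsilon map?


The counit epsilon_K: F(U(K)) -> K of the Free-Forgetful adjunction
maps |K| generators of F(U(K)) into K. For K = G x H (the product group),
|G x H| = |G| * |H|.
Total generators mapped = 9 * 3 = 27.

27


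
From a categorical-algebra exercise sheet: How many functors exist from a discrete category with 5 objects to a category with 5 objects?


A functor from a discrete category C to D is determined by
where each object maps. Each of the 5 objects of C can map
to any of the 5 objects of D independently.
Number of functors = 5^5 = 3125

3125


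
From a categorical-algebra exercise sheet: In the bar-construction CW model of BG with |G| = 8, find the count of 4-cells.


In the bar-construction CW model of BG, the n-cells are indexed by
n-tuples [g_1|...|g_n] of non-identity elements of G (degenerate
simplices with some g_i = e do not contribute cells), so there are
(|G| - 1)^n n-cells.
For dim = 4 with |G| = 8:
cells = (8 - 1)^4 = 7^4 = 2401

2401


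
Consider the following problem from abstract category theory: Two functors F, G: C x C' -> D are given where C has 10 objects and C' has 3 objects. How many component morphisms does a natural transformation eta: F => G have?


A natural transformation eta: F => G assigns one component morphism per
object of the domain category.
The domain is the product category C x C', so
|Ob(C x C')| = |Ob(C)| * |Ob(C')| = 10 * 3 = 30.
Therefore eta has 30 component morphisms.

30


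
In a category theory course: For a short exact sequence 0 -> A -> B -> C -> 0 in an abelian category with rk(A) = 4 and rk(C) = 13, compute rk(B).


For a short exact sequence 0 -> A -> B -> C -> 0,
rank is additive: rank(B) = rank(A) + rank(C).
rank(B) = 4 + 13 = 17

17


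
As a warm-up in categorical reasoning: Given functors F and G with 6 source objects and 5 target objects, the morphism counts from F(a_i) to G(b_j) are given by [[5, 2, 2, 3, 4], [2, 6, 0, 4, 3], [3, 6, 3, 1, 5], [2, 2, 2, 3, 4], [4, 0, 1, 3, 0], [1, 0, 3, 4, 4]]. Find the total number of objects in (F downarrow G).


Objects of (F downarrow G) are triples (a, b, h: F(a)->G(b)).
The count equals the sum of all entries in the hom-matrix.
sum(row 0) = 16
sum(row 1) = 15
sum(row 2) = 18
sum(row 3) = 13
sum(row 4) = 8
sum(row 5) = 12
Grand total = 82

82


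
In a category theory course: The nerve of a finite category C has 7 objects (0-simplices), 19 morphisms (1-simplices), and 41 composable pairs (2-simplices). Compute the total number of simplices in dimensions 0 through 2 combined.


The 2-skeleton of the nerve N(C) consists of simplices in dimensions 0, 1, 2:
  |N(C)_0| = 7 (objects)
  |N(C)_1| = 19 (morphisms)
  |N(C)_2| = 41 (composable pairs)
Total = 7 + 19 + 41 = 67

67


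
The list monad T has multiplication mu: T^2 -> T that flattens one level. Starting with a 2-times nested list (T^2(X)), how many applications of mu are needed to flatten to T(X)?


Each application of mu: T^2 -> T removes one layer of nesting.
Starting at depth 2 (i.e., T^2(X)), we need to reach T(X).
Number of mu applications = 2 - 1 = 1

1


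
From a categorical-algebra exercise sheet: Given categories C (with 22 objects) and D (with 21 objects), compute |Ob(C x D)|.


The product category C x D has objects that are pairs (c, d).
Number of pairs = |Ob(C)| * |Ob(D)| = 22 * 21 = 462

462


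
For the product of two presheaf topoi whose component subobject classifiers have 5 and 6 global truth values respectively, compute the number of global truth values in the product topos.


In a product of presheaf topoi E_1 x E_2, the subobject classifier
is Omega = Omega_1 x Omega_2 (componentwise), so
|Omega(top)| = |Omega_1(top_1)| * |Omega_2(top_2)|.
= 5 * 6 = 30.

30


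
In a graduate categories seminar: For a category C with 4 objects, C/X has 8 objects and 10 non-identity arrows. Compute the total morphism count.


In the slice category C/X, objects are morphisms to X.
Identity morphisms: 8 (one per object of C/X).
Non-identity morphisms: 10.
Total = 8 + 10 = 18

18


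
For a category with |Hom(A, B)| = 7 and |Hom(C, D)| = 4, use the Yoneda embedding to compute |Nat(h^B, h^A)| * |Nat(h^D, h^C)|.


By the Yoneda lemma, Nat(h^B, h^A) is isomorphic to Hom(A, B),
so |Nat(h^B, h^A)| = |Hom(A, B)| and |Nat(h^D, h^C)| = |Hom(C, D)|.
|Hom(A, B)| = 7, |Hom(C, D)| = 4.
|Nat(h^B, h^A) x Nat(h^D, h^C)| = 7 * 4 = 28

28


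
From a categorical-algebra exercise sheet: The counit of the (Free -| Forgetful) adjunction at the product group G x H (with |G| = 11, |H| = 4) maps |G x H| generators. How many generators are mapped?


The counit epsilon_K: F(U(K)) -> K of the Free-Forgetful adjunction
maps |K| generators of F(U(K)) into K. For K = G x H (the product group),
|G x H| = |G| * |H|.
Total generators mapped = 11 * 4 = 44.

44


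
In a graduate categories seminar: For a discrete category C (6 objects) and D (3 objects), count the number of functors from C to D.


A functor from a discrete category C to D is determined by
where each object maps. Each of the 6 objects of C can map
to any of the 3 objects of D independently.
Number of functors = 3^6 = 729

729


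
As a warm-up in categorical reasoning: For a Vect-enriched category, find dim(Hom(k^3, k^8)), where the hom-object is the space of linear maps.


In Vect-enriched categories, Hom(k^n, k^m) is the space of m x n matrices.
dim(Hom(k^3, k^8)) = 8 * 3 = 24

24


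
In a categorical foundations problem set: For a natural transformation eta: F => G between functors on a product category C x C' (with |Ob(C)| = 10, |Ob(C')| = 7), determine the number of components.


A natural transformation eta: F => G assigns one component morphism per
object of the domain category.
The domain is the product category C x C', so
|Ob(C x C')| = |Ob(C)| * |Ob(C')| = 10 * 7 = 70.
Therefore eta has 70 component morphisms.

70
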